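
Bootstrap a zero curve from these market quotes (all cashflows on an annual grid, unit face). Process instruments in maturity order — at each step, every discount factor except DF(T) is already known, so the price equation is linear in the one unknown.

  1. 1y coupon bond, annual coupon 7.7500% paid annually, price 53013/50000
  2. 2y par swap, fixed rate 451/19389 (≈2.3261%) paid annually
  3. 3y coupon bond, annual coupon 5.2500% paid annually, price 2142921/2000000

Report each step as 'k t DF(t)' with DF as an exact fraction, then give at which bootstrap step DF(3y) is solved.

1 1 123/125
2 2 9549/10000
3 3 9213/10000
DF(3y) is solved at step 3

step 1 [1y] bond c/1=31/400: DF=(53013/50000 − 31/400·(0))/(1+31/400) = 123/125 ≈ 0.984000
step 2 [2y] swap r/1=451/19389: DF=(1 − 451/19389·(0.984000))/(1+451/19389) = 9549/10000 ≈ 0.954900
step 3 [3y] bond c/1=21/400: DF=(2142921/2000000 − 21/400·(0.984000+0.954900))/(1+21/400) = 9213/10000 ≈ 0.921300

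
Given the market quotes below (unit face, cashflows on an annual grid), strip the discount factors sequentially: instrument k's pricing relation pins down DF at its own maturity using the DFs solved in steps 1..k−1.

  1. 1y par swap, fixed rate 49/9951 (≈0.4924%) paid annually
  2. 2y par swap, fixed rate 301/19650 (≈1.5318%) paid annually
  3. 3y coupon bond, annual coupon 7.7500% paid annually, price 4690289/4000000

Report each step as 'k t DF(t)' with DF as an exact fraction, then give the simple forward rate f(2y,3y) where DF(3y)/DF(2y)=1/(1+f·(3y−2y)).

1 1 9951/10000
2 2 9699/10000
3 3 9469/10000
f(2y,3y) = ((9699/10000)/(9469/10000) − 1)/(1) = 230/9469 ≈ 2.4290%

step 1 [1y] swap r/1=49/9951: DF=(1 − 49/9951·(0))/(1+49/9951) = 9951/10000 ≈ 0.995100
step 2 [2y] swap r/1=301/19650: DF=(1 − 301/19650·(0.995100))/(1+301/19650) = 9699/10000 ≈ 0.969900
step 3 [3y] bond c/1=31/400: DF=(4690289/4000000 − 31/400·(0.995100+0.969900))/(1+31/400) = 9469/10000 ≈ 0.946900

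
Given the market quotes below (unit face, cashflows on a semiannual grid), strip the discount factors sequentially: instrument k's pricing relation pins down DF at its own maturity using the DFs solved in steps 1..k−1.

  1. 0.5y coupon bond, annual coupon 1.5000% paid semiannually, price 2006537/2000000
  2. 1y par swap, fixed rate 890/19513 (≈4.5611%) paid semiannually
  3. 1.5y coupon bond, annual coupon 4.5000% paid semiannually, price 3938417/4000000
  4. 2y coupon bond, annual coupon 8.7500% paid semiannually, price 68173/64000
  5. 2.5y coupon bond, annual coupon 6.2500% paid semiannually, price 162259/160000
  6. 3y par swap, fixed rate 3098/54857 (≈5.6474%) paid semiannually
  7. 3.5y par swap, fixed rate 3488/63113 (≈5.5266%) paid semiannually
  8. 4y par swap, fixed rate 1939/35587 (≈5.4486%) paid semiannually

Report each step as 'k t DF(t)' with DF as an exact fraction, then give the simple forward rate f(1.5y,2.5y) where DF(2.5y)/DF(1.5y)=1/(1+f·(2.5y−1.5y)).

1 1/2 4979/5000
2 1 1911/2000
3 3/2 23/25
4 2 4501/5000
5 5/2 8691/10000
6 3 8451/10000
7 7/2 516/625
8 4 8061/10000
f(1.5y,2.5y) = ((23/25)/(8691/10000) − 1)/(1) = 509/8691 ≈ 5.8566%

step 1 [0.5y] bond c/2=3/400: DF=(2006537/2000000 − 3/400·(0))/(1+3/400) = 4979/5000 ≈ 0.995800
step 2 [1y] swap r/2=445/19513: DF=(1 − 445/19513·(0.995800))/(1+445/19513) = 1911/2000 ≈ 0.955500
step 3 [1.5y] bond c/2=9/400: DF=(3938417/4000000 − 9/400·(0.995800+0.955500))/(1+9/400) = 23/25 ≈ 0.920000
step 4 [2y] bond c/2=7/160: DF=(68173/64000 − 7/160·(0.995800+0.955500+0.920000))/(1+7/160) = 4501/5000 ≈ 0.900200
step 5 [2.5y] bond c/2=1/32: DF=(162259/160000 − 1/32·(0.995800+0.955500+0.920000+0.900200))/(1+1/32) = 8691/10000 ≈ 0.869100
step 6 [3y] swap r/2=1549/54857: DF=(1 − 1549/54857·(0.995800+0.955500+0.920000+0.900200+0.869100))/(1+1549/54857) = 8451/10000 ≈ 0.845100
step 7 [3.5y] swap r/2=1744/63113: DF=(1 − 1744/63113·(0.995800+0.955500+0.920000+0.900200+0.869100+0.845100))/(1+1744/63113) = 516/625 ≈ 0.825600
step 8 [4y] swap r/2=1939/71174: DF=(1 − 1939/71174·(0.995800+0.955500+0.920000+0.900200+0.869100+0.845100+0.825600))/(1+1939/71174) = 8061/10000 ≈ 0.806100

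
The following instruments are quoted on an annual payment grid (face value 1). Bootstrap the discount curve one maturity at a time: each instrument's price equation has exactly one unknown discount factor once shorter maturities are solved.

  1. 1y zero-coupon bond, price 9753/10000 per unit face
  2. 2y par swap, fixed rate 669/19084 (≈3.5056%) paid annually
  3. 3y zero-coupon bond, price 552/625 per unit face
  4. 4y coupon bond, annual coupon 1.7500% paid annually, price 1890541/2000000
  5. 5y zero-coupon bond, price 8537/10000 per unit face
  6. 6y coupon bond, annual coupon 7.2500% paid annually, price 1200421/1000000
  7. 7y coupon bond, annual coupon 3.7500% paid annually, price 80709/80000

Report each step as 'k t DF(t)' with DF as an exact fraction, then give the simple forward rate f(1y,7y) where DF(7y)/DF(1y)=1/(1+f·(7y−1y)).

step 1 [1y] zero: DF = P = 9753/10000 ≈ 0.975300
step 2 [2y] swap r/1=669/19084: DF=(1 − 669/19084·(0.975300))/(1+669/19084) = 9331/10000 ≈ 0.933100
step 3 [3y] zero: DF = P = 552/625 ≈ 0.883200
step 4 [4y] bond c/1=7/400: DF=(1890541/2000000 − 7/400·(0.975300+0.933100+0.883200))/(1+7/400) = 881/1000 ≈ 0.881000
step 5 [5y] zero: DF = P = 8537/10000 ≈ 0.853700
step 6 [6y] bond c/1=29/400: DF=(1200421/1000000 − 29/400·(0.975300+0.933100+0.883200+0.881000+0.853700))/(1+29/400) = 8133/10000 ≈ 0.813300
step 7 [7y] bond c/1=3/80: DF=(80709/80000 − 3/80·(0.975300+0.933100+0.883200+0.881000+0.853700+0.813300))/(1+3/80) = 3897/5000 ≈ 0.779400

1 1 9753/10000
2 2 9331/10000
3 3 552/625
4 4 881/1000
5 5 8537/10000
6 6 8133/10000
7 7 3897/5000
f(1y,7y) = ((9753/10000)/(3897/5000) − 1)/(6) = 653/15588 ≈ 4.1891%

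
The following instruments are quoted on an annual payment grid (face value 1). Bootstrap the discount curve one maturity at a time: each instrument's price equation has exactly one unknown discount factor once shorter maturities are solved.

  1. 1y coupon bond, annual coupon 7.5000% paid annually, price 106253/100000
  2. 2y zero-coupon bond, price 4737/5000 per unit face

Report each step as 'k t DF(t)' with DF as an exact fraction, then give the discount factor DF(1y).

1 1 2471/2500
2 2 4737/5000
DF(1y) = 2471/2500 ≈ 0.988400

step 1 [1y] bond c/1=3/40: DF=(106253/100000 − 3/40·(0))/(1+3/40) = 2471/2500 ≈ 0.988400
step 2 [2y] zero: DF = P = 4737/5000 ≈ 0.947400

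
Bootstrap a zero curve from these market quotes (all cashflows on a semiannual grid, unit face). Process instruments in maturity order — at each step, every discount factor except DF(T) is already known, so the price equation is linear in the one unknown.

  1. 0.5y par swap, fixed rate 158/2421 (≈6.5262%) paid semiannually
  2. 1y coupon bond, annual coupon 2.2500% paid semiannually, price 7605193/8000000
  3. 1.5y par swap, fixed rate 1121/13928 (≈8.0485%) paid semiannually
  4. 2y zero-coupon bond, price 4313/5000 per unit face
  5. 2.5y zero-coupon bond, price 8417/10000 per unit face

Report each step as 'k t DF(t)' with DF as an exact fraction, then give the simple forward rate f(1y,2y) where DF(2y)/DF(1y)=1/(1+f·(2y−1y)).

step 1 [0.5y] swap r/2=79/2421: DF=(1 − 79/2421·(0))/(1+79/2421) = 2421/2500 ≈ 0.968400
step 2 [1y] bond c/2=9/800: DF=(7605193/8000000 − 9/800·(0.968400))/(1+9/800) = 9293/10000 ≈ 0.929300
step 3 [1.5y] swap r/2=1121/27856: DF=(1 − 1121/27856·(0.968400+0.929300))/(1+1121/27856) = 8879/10000 ≈ 0.887900
step 4 [2y] zero: DF = P = 4313/5000 ≈ 0.862600
step 5 [2.5y] zero: DF = P = 8417/10000 ≈ 0.841700

1 1/2 2421/2500
2 1 9293/10000
3 3/2 8879/10000
4 2 4313/5000
5 5/2 8417/10000
f(1y,2y) = ((9293/10000)/(4313/5000) − 1)/(1) = 667/8626 ≈ 7.7324%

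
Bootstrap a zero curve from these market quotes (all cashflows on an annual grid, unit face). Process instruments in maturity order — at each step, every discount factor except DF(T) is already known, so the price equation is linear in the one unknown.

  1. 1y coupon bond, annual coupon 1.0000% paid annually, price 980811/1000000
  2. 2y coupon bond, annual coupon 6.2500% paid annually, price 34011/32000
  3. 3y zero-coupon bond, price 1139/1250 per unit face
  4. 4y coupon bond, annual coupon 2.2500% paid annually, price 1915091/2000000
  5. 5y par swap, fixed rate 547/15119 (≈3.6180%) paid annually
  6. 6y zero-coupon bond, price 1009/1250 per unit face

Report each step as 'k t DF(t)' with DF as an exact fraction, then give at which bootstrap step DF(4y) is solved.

step 1 [1y] bond c/1=1/100: DF=(980811/1000000 − 1/100·(0))/(1+1/100) = 9711/10000 ≈ 0.971100
step 2 [2y] bond c/1=1/16: DF=(34011/32000 − 1/16·(0.971100))/(1+1/16) = 1179/1250 ≈ 0.943200
step 3 [3y] zero: DF = P = 1139/1250 ≈ 0.911200
step 4 [4y] bond c/1=9/400: DF=(1915091/2000000 − 9/400·(0.971100+0.943200+0.911200))/(1+9/400) = 8743/10000 ≈ 0.874300
step 5 [5y] swap r/1=547/15119: DF=(1 − 547/15119·(0.971100+0.943200+0.911200+0.874300))/(1+547/15119) = 8359/10000 ≈ 0.835900
step 6 [6y] zero: DF = P = 1009/1250 ≈ 0.807200

1 1 9711/10000
2 2 1179/1250
3 3 1139/1250
4 4 8743/10000
5 5 8359/10000
6 6 1009/1250
DF(4y) is solved at step 4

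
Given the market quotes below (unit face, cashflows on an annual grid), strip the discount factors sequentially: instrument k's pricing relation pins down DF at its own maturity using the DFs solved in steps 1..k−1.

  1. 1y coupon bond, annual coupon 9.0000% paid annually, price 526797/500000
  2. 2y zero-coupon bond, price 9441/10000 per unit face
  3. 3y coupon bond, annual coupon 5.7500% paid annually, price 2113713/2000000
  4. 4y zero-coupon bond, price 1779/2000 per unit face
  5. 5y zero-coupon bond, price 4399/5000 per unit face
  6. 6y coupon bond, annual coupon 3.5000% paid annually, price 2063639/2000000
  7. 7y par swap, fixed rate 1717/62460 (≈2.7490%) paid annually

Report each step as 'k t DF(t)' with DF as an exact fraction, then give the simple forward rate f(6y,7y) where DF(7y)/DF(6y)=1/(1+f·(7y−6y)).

step 1 [1y] bond c/1=9/100: DF=(526797/500000 − 9/100·(0))/(1+9/100) = 4833/5000 ≈ 0.966600
step 2 [2y] zero: DF = P = 9441/10000 ≈ 0.944100
step 3 [3y] bond c/1=23/400: DF=(2113713/2000000 − 23/400·(0.966600+0.944100))/(1+23/400) = 1791/2000 ≈ 0.895500
step 4 [4y] zero: DF = P = 1779/2000 ≈ 0.889500
step 5 [5y] zero: DF = P = 4399/5000 ≈ 0.879800
step 6 [6y] bond c/1=7/200: DF=(2063639/2000000 − 7/200·(0.966600+0.944100+0.895500+0.889500+0.879800))/(1+7/200) = 4211/5000 ≈ 0.842200
step 7 [7y] swap r/1=1717/62460: DF=(1 − 1717/62460·(0.966600+0.944100+0.895500+0.889500+0.879800+0.842200))/(1+1717/62460) = 8283/10000 ≈ 0.828300

1 1 4833/5000
2 2 9441/10000
3 3 1791/2000
4 4 1779/2000
5 5 4399/5000
6 6 4211/5000
7 7 8283/10000
f(6y,7y) = ((4211/5000)/(8283/10000) − 1)/(1) = 139/8283 ≈ 1.6781%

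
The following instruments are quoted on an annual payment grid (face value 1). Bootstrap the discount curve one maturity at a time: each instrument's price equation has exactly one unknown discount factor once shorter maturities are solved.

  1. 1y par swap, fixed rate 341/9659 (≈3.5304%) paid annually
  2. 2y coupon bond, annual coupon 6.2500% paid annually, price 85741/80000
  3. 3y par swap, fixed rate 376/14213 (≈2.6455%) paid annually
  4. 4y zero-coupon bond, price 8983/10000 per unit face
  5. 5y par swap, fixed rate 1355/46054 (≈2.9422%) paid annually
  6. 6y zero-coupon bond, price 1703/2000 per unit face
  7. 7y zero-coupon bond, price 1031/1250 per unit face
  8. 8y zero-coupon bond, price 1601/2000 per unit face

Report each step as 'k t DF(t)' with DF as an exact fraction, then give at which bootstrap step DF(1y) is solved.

step 1 [1y] swap r/1=341/9659: DF=(1 − 341/9659·(0))/(1+341/9659) = 9659/10000 ≈ 0.965900
step 2 [2y] bond c/1=1/16: DF=(85741/80000 − 1/16·(0.965900))/(1+1/16) = 9519/10000 ≈ 0.951900
step 3 [3y] swap r/1=376/14213: DF=(1 − 376/14213·(0.965900+0.951900))/(1+376/14213) = 578/625 ≈ 0.924800
step 4 [4y] zero: DF = P = 8983/10000 ≈ 0.898300
step 5 [5y] swap r/1=1355/46054: DF=(1 − 1355/46054·(0.965900+0.951900+0.924800+0.898300))/(1+1355/46054) = 1729/2000 ≈ 0.864500
step 6 [6y] zero: DF = P = 1703/2000 ≈ 0.851500
step 7 [7y] zero: DF = P = 1031/1250 ≈ 0.824800
step 8 [8y] zero: DF = P = 1601/2000 ≈ 0.800500

1 1 9659/10000
2 2 9519/10000
3 3 578/625
4 4 8983/10000
5 5 1729/2000
6 6 1703/2000
7 7 1031/1250
8 8 1601/2000
DF(1y) is solved at step 1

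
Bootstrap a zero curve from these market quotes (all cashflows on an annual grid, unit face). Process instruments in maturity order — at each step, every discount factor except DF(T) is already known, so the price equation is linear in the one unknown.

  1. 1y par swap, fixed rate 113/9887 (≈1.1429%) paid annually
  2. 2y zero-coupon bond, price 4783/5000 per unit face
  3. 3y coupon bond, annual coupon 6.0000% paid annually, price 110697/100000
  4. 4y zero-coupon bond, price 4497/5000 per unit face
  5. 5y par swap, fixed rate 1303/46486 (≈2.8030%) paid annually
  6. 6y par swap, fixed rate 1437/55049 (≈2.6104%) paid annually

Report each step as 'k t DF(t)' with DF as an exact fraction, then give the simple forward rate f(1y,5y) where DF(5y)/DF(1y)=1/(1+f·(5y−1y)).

1 1 9887/10000
2 2 4783/5000
3 3 4671/5000
4 4 4497/5000
5 5 8697/10000
6 6 8563/10000
f(1y,5y) = ((9887/10000)/(8697/10000) − 1)/(4) = 595/17394 ≈ 3.4207%

step 1 [1y] swap r/1=113/9887: DF=(1 − 113/9887·(0))/(1+113/9887) = 9887/10000 ≈ 0.988700
step 2 [2y] zero: DF = P = 4783/5000 ≈ 0.956600
step 3 [3y] bond c/1=3/50: DF=(110697/100000 − 3/50·(0.988700+0.956600))/(1+3/50) = 4671/5000 ≈ 0.934200
step 4 [4y] zero: DF = P = 4497/5000 ≈ 0.899400
step 5 [5y] swap r/1=1303/46486: DF=(1 − 1303/46486·(0.988700+0.956600+0.934200+0.899400))/(1+1303/46486) = 8697/10000 ≈ 0.869700
step 6 [6y] swap r/1=1437/55049: DF=(1 − 1437/55049·(0.988700+0.956600+0.934200+0.899400+0.869700))/(1+1437/55049) = 8563/10000 ≈ 0.856300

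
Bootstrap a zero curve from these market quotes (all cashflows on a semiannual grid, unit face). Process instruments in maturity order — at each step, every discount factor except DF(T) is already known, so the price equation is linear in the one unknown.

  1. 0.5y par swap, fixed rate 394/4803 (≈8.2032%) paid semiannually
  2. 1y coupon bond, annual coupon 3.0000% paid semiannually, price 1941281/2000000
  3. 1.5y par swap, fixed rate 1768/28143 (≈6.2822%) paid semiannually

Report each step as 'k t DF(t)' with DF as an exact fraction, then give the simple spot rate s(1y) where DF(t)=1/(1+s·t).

step 1 [0.5y] swap r/2=197/4803: DF=(1 − 197/4803·(0))/(1+197/4803) = 4803/5000 ≈ 0.960600
step 2 [1y] bond c/2=3/200: DF=(1941281/2000000 − 3/200·(0.960600))/(1+3/200) = 9421/10000 ≈ 0.942100
step 3 [1.5y] swap r/2=884/28143: DF=(1 − 884/28143·(0.960600+0.942100))/(1+884/28143) = 2279/2500 ≈ 0.911600

1 1/2 4803/5000
2 1 9421/10000
3 3/2 2279/2500
s(1y) = (1/(9421/10000) − 1)/(1) = 579/9421 ≈ 6.1458%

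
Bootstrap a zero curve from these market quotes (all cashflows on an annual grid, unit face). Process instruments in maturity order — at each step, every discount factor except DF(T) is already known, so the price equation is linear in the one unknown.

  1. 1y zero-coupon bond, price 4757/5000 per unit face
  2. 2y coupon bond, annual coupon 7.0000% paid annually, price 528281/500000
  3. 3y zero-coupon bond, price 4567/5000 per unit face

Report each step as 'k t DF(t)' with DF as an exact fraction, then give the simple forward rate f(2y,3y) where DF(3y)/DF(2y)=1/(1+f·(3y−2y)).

step 1 [1y] zero: DF = P = 4757/5000 ≈ 0.951400
step 2 [2y] bond c/1=7/100: DF=(528281/500000 − 7/100·(0.951400))/(1+7/100) = 2313/2500 ≈ 0.925200
step 3 [3y] zero: DF = P = 4567/5000 ≈ 0.913400

1 1 4757/5000
2 2 2313/2500
3 3 4567/5000
f(2y,3y) = ((2313/2500)/(4567/5000) − 1)/(1) = 59/4567 ≈ 1.2919%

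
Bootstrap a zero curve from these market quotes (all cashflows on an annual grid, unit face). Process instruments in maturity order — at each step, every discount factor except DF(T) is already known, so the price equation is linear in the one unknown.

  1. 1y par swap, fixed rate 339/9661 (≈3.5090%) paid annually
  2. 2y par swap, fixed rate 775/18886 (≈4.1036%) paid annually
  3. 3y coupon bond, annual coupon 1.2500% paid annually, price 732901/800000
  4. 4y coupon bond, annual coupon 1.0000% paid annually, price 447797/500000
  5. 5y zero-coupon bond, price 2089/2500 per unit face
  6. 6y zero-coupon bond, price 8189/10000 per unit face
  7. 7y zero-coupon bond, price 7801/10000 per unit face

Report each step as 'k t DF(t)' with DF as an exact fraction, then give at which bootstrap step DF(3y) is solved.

1 1 9661/10000
2 2 369/400
3 3 1763/2000
4 4 8593/10000
5 5 2089/2500
6 6 8189/10000
7 7 7801/10000
DF(3y) is solved at step 3

step 1 [1y] swap r/1=339/9661: DF=(1 − 339/9661·(0))/(1+339/9661) = 9661/10000 ≈ 0.966100
step 2 [2y] swap r/1=775/18886: DF=(1 − 775/18886·(0.966100))/(1+775/18886) = 369/400 ≈ 0.922500
step 3 [3y] bond c/1=1/80: DF=(732901/800000 − 1/80·(0.966100+0.922500))/(1+1/80) = 1763/2000 ≈ 0.881500
step 4 [4y] bond c/1=1/100: DF=(447797/500000 − 1/100·(0.966100+0.922500+0.881500))/(1+1/100) = 8593/10000 ≈ 0.859300
step 5 [5y] zero: DF = P = 2089/2500 ≈ 0.835600
step 6 [6y] zero: DF = P = 8189/10000 ≈ 0.818900
step 7 [7y] zero: DF = P = 7801/10000 ≈ 0.780100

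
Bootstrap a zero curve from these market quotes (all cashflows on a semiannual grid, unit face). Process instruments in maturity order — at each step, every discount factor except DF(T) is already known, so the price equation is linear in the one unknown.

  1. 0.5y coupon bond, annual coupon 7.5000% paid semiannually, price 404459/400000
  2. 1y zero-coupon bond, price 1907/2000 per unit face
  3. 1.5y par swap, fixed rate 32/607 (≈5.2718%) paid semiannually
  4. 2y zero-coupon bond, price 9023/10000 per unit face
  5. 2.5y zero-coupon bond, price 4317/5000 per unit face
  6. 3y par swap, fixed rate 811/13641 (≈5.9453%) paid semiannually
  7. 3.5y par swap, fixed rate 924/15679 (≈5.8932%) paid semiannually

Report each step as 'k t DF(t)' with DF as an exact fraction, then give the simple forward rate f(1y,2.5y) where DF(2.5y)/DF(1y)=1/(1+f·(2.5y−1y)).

1 1/2 4873/5000
2 1 1907/2000
3 3/2 578/625
4 2 9023/10000
5 5/2 4317/5000
6 3 4189/5000
7 7/2 1019/1250
f(1y,2.5y) = ((1907/2000)/(4317/5000) − 1)/(3/2) = 901/12951 ≈ 6.9570%

step 1 [0.5y] bond c/2=3/80: DF=(404459/400000 − 3/80·(0))/(1+3/80) = 4873/5000 ≈ 0.974600
step 2 [1y] zero: DF = P = 1907/2000 ≈ 0.953500
step 3 [1.5y] swap r/2=16/607: DF=(1 − 16/607·(0.974600+0.953500))/(1+16/607) = 578/625 ≈ 0.924800
step 4 [2y] zero: DF = P = 9023/10000 ≈ 0.902300
step 5 [2.5y] zero: DF = P = 4317/5000 ≈ 0.863400
step 6 [3y] swap r/2=811/27282: DF=(1 − 811/27282·(0.974600+0.953500+0.924800+0.902300+0.863400))/(1+811/27282) = 4189/5000 ≈ 0.837800
step 7 [3.5y] swap r/2=462/15679: DF=(1 − 462/15679·(0.974600+0.953500+0.924800+0.902300+0.863400+0.837800))/(1+462/15679) = 1019/1250 ≈ 0.815200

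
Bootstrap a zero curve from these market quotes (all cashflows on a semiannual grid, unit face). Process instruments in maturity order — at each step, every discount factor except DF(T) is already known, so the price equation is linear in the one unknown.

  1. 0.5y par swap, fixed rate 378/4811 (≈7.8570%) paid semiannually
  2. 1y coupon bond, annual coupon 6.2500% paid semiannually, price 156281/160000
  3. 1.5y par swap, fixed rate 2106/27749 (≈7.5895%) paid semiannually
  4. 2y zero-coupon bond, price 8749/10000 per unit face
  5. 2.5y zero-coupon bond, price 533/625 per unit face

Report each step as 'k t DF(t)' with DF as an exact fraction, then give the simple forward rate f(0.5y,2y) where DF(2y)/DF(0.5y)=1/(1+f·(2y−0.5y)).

step 1 [0.5y] swap r/2=189/4811: DF=(1 − 189/4811·(0))/(1+189/4811) = 4811/5000 ≈ 0.962200
step 2 [1y] bond c/2=1/32: DF=(156281/160000 − 1/32·(0.962200))/(1+1/32) = 459/500 ≈ 0.918000
step 3 [1.5y] swap r/2=1053/27749: DF=(1 − 1053/27749·(0.962200+0.918000))/(1+1053/27749) = 8947/10000 ≈ 0.894700
step 4 [2y] zero: DF = P = 8749/10000 ≈ 0.874900
step 5 [2.5y] zero: DF = P = 533/625 ≈ 0.852800

1 1/2 4811/5000
2 1 459/500
3 3/2 8947/10000
4 2 8749/10000
5 5/2 533/625
f(0.5y,2y) = ((4811/5000)/(8749/10000) − 1)/(3/2) = 582/8749 ≈ 6.6522%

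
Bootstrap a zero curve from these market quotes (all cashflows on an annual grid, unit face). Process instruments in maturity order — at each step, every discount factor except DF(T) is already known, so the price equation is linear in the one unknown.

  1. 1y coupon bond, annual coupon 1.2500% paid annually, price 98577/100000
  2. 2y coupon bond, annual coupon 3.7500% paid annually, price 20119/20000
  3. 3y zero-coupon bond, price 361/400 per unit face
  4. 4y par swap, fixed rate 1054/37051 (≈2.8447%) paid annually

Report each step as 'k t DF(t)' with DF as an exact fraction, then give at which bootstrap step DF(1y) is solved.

step 1 [1y] bond c/1=1/80: DF=(98577/100000 − 1/80·(0))/(1+1/80) = 1217/1250 ≈ 0.973600
step 2 [2y] bond c/1=3/80: DF=(20119/20000 − 3/80·(0.973600))/(1+3/80) = 584/625 ≈ 0.934400
step 3 [3y] zero: DF = P = 361/400 ≈ 0.902500
step 4 [4y] swap r/1=1054/37051: DF=(1 − 1054/37051·(0.973600+0.934400+0.902500))/(1+1054/37051) = 4473/5000 ≈ 0.894600

1 1 1217/1250
2 2 584/625
3 3 361/400
4 4 4473/5000
DF(1y) is solved at step 1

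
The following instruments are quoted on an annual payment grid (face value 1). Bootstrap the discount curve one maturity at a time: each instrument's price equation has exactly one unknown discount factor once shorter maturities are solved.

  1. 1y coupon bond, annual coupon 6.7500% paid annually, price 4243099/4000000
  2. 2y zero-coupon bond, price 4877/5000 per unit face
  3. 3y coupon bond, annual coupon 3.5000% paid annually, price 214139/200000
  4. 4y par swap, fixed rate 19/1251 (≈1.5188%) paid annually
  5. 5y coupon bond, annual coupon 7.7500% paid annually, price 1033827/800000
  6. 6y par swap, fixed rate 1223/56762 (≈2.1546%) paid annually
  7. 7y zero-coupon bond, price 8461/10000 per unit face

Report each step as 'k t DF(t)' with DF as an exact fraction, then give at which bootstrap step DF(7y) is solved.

1 1 9937/10000
2 2 4877/5000
3 3 9679/10000
4 4 9411/10000
5 5 2301/2500
6 6 8777/10000
7 7 8461/10000
DF(7y) is solved at step 7

step 1 [1y] bond c/1=27/400: DF=(4243099/4000000 − 27/400·(0))/(1+27/400) = 9937/10000 ≈ 0.993700
step 2 [2y] zero: DF = P = 4877/5000 ≈ 0.975400
step 3 [3y] bond c/1=7/200: DF=(214139/200000 − 7/200·(0.993700+0.975400))/(1+7/200) = 9679/10000 ≈ 0.967900
step 4 [4y] swap r/1=19/1251: DF=(1 − 19/1251·(0.993700+0.975400+0.967900))/(1+19/1251) = 9411/10000 ≈ 0.941100
step 5 [5y] bond c/1=31/400: DF=(1033827/800000 − 31/400·(0.993700+0.975400+0.967900+0.941100))/(1+31/400) = 2301/2500 ≈ 0.920400
step 6 [6y] swap r/1=1223/56762: DF=(1 − 1223/56762·(0.993700+0.975400+0.967900+0.941100+0.920400))/(1+1223/56762) = 8777/10000 ≈ 0.877700
step 7 [7y] zero: DF = P = 8461/10000 ≈ 0.846100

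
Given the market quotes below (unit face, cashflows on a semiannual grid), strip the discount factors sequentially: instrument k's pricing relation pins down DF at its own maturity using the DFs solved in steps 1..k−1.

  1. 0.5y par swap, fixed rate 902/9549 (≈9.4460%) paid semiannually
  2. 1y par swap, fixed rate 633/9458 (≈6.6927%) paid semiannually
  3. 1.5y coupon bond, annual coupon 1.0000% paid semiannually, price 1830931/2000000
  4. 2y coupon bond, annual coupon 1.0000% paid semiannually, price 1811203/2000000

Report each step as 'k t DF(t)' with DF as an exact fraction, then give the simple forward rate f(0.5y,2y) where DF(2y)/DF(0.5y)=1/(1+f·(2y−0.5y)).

1 1/2 9549/10000
2 1 9367/10000
3 3/2 1803/2000
4 2 1109/1250
f(0.5y,2y) = ((9549/10000)/(1109/1250) − 1)/(3/2) = 677/13308 ≈ 5.0872%

step 1 [0.5y] swap r/2=451/9549: DF=(1 − 451/9549·(0))/(1+451/9549) = 9549/10000 ≈ 0.954900
step 2 [1y] swap r/2=633/18916: DF=(1 − 633/18916·(0.954900))/(1+633/18916) = 9367/10000 ≈ 0.936700
step 3 [1.5y] bond c/2=1/200: DF=(1830931/2000000 − 1/200·(0.954900+0.936700))/(1+1/200) = 1803/2000 ≈ 0.901500
step 4 [2y] bond c/2=1/200: DF=(1811203/2000000 − 1/200·(0.954900+0.936700+0.901500))/(1+1/200) = 1109/1250 ≈ 0.887200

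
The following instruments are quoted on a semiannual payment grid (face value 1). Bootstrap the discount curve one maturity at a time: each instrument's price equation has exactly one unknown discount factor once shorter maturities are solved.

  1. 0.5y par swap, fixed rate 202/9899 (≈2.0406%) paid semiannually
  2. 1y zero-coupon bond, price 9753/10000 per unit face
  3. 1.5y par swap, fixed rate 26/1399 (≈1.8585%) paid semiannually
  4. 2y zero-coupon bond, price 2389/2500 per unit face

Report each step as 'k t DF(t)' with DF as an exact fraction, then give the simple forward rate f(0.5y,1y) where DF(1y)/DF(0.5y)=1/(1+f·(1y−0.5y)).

1 1/2 9899/10000
2 1 9753/10000
3 3/2 9727/10000
4 2 2389/2500
f(0.5y,1y) = ((9899/10000)/(9753/10000) − 1)/(1/2) = 292/9753 ≈ 2.9940%

step 1 [0.5y] swap r/2=101/9899: DF=(1 − 101/9899·(0))/(1+101/9899) = 9899/10000 ≈ 0.989900
step 2 [1y] zero: DF = P = 9753/10000 ≈ 0.975300
step 3 [1.5y] swap r/2=13/1399: DF=(1 − 13/1399·(0.989900+0.975300))/(1+13/1399) = 9727/10000 ≈ 0.972700
step 4 [2y] zero: DF = P = 2389/2500 ≈ 0.955600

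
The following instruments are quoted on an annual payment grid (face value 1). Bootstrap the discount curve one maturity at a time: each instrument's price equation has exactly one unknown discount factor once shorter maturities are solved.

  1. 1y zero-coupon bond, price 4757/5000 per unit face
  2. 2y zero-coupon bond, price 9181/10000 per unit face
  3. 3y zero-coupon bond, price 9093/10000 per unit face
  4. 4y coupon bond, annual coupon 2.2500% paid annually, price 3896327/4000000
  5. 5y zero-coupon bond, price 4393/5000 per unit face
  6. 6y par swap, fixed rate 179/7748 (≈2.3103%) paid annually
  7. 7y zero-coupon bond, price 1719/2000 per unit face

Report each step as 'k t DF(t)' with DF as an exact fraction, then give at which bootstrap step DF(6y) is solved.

1 1 4757/5000
2 2 9181/10000
3 3 9093/10000
4 4 1783/2000
5 5 4393/5000
6 6 8747/10000
7 7 1719/2000
DF(6y) is solved at step 6

step 1 [1y] zero: DF = P = 4757/5000 ≈ 0.951400
step 2 [2y] zero: DF = P = 9181/10000 ≈ 0.918100
step 3 [3y] zero: DF = P = 9093/10000 ≈ 0.909300
step 4 [4y] bond c/1=9/400: DF=(3896327/4000000 − 9/400·(0.951400+0.918100+0.909300))/(1+9/400) = 1783/2000 ≈ 0.891500
step 5 [5y] zero: DF = P = 4393/5000 ≈ 0.878600
step 6 [6y] swap r/1=179/7748: DF=(1 − 179/7748·(0.951400+0.918100+0.909300+0.891500+0.878600))/(1+179/7748) = 8747/10000 ≈ 0.874700
step 7 [7y] zero: DF = P = 1719/2000 ≈ 0.859500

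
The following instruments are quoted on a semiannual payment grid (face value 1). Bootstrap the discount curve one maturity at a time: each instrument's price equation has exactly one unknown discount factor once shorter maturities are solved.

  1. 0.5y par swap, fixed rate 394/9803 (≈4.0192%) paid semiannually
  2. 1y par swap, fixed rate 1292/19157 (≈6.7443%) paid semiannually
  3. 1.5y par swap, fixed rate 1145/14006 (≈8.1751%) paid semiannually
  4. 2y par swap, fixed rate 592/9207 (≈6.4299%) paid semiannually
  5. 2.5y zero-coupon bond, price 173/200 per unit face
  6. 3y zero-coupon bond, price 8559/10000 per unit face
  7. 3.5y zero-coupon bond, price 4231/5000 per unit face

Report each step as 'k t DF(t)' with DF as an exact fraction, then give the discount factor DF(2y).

step 1 [0.5y] swap r/2=197/9803: DF=(1 − 197/9803·(0))/(1+197/9803) = 9803/10000 ≈ 0.980300
step 2 [1y] swap r/2=646/19157: DF=(1 − 646/19157·(0.980300))/(1+646/19157) = 4677/5000 ≈ 0.935400
step 3 [1.5y] swap r/2=1145/28012: DF=(1 − 1145/28012·(0.980300+0.935400))/(1+1145/28012) = 1771/2000 ≈ 0.885500
step 4 [2y] swap r/2=296/9207: DF=(1 − 296/9207·(0.980300+0.935400+0.885500))/(1+296/9207) = 551/625 ≈ 0.881600
step 5 [2.5y] zero: DF = P = 173/200 ≈ 0.865000
step 6 [3y] zero: DF = P = 8559/10000 ≈ 0.855900
step 7 [3.5y] zero: DF = P = 4231/5000 ≈ 0.846200

1 1/2 9803/10000
2 1 4677/5000
3 3/2 1771/2000
4 2 551/625
5 5/2 173/200
6 3 8559/10000
7 7/2 4231/5000
DF(2y) = 551/625 ≈ 0.881600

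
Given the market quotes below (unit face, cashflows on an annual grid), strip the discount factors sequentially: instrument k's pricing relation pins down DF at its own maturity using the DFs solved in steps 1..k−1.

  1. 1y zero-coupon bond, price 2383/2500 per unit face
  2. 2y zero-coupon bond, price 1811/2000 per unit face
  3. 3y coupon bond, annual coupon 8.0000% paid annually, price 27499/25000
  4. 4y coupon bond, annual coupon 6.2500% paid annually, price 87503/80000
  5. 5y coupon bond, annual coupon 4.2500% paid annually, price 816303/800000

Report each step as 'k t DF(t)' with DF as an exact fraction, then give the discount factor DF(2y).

step 1 [1y] zero: DF = P = 2383/2500 ≈ 0.953200
step 2 [2y] zero: DF = P = 1811/2000 ≈ 0.905500
step 3 [3y] bond c/1=2/25: DF=(27499/25000 − 2/25·(0.953200+0.905500))/(1+2/25) = 1101/1250 ≈ 0.880800
step 4 [4y] bond c/1=1/16: DF=(87503/80000 − 1/16·(0.953200+0.905500+0.880800))/(1+1/16) = 8683/10000 ≈ 0.868300
step 5 [5y] bond c/1=17/400: DF=(816303/800000 − 17/400·(0.953200+0.905500+0.880800+0.868300))/(1+17/400) = 8317/10000 ≈ 0.831700

1 1 2383/2500
2 2 1811/2000
3 3 1101/1250
4 4 8683/10000
5 5 8317/10000
DF(2y) = 1811/2000 ≈ 0.905500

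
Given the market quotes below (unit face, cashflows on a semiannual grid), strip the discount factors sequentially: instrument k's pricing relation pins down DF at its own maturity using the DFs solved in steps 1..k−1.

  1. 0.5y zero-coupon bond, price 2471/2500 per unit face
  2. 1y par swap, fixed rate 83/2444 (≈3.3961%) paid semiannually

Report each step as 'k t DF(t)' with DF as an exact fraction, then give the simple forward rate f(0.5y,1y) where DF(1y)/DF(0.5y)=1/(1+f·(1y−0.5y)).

1 1/2 2471/2500
2 1 2417/2500
f(0.5y,1y) = ((2471/2500)/(2417/2500) − 1)/(1/2) = 108/2417 ≈ 4.4683%

step 1 [0.5y] zero: DF = P = 2471/2500 ≈ 0.988400
step 2 [1y] swap r/2=83/4888: DF=(1 − 83/4888·(0.988400))/(1+83/4888) = 2417/2500 ≈ 0.966800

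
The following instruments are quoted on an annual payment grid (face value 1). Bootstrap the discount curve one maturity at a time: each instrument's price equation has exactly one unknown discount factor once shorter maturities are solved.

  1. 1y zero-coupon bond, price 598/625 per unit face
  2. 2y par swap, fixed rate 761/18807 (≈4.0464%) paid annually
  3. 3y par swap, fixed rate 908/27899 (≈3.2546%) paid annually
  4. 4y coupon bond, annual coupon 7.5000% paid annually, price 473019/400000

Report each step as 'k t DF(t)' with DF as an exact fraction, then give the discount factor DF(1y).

step 1 [1y] zero: DF = P = 598/625 ≈ 0.956800
step 2 [2y] swap r/1=761/18807: DF=(1 − 761/18807·(0.956800))/(1+761/18807) = 9239/10000 ≈ 0.923900
step 3 [3y] swap r/1=908/27899: DF=(1 − 908/27899·(0.956800+0.923900))/(1+908/27899) = 2273/2500 ≈ 0.909200
step 4 [4y] bond c/1=3/40: DF=(473019/400000 − 3/40·(0.956800+0.923900+0.909200))/(1+3/40) = 4527/5000 ≈ 0.905400

1 1 598/625
2 2 9239/10000
3 3 2273/2500
4 4 4527/5000
DF(1y) = 598/625 ≈ 0.956800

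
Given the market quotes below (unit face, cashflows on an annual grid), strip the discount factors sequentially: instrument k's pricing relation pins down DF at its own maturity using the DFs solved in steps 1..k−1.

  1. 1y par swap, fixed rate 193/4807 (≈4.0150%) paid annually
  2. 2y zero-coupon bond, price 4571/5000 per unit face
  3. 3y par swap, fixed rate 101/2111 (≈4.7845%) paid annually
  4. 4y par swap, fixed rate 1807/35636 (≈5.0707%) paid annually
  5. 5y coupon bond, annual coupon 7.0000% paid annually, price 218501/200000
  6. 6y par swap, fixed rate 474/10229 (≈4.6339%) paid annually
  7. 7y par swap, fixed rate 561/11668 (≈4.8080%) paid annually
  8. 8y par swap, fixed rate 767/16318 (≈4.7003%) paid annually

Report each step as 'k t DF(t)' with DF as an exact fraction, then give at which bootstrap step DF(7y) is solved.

step 1 [1y] swap r/1=193/4807: DF=(1 − 193/4807·(0))/(1+193/4807) = 4807/5000 ≈ 0.961400
step 2 [2y] zero: DF = P = 4571/5000 ≈ 0.914200
step 3 [3y] swap r/1=101/2111: DF=(1 − 101/2111·(0.961400+0.914200))/(1+101/2111) = 8687/10000 ≈ 0.868700
step 4 [4y] swap r/1=1807/35636: DF=(1 − 1807/35636·(0.961400+0.914200+0.868700))/(1+1807/35636) = 8193/10000 ≈ 0.819300
step 5 [5y] bond c/1=7/100: DF=(218501/200000 − 7/100·(0.961400+0.914200+0.868700+0.819300))/(1+7/100) = 7879/10000 ≈ 0.787900
step 6 [6y] swap r/1=474/10229: DF=(1 − 474/10229·(0.961400+0.914200+0.868700+0.819300+0.787900))/(1+474/10229) = 763/1000 ≈ 0.763000
step 7 [7y] swap r/1=561/11668: DF=(1 − 561/11668·(0.961400+0.914200+0.868700+0.819300+0.787900+0.763000))/(1+561/11668) = 1439/2000 ≈ 0.719500
step 8 [8y] swap r/1=767/16318: DF=(1 − 767/16318·(0.961400+0.914200+0.868700+0.819300+0.787900+0.763000+0.719500))/(1+767/16318) = 1733/2500 ≈ 0.693200

1 1 4807/5000
2 2 4571/5000
3 3 8687/10000
4 4 8193/10000
5 5 7879/10000
6 6 763/1000
7 7 1439/2000
8 8 1733/2500
DF(7y) is solved at step 7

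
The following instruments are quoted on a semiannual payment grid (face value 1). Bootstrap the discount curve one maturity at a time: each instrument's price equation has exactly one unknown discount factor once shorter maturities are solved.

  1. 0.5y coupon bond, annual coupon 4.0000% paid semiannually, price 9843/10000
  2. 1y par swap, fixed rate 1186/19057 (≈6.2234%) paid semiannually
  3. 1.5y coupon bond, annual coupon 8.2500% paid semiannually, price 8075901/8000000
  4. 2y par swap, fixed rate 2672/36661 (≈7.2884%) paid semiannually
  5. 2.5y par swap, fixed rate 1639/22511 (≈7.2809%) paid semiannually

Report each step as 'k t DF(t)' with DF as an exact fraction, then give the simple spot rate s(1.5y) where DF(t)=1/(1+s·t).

1 1/2 193/200
2 1 9407/10000
3 3/2 447/500
4 2 1083/1250
5 5/2 8361/10000
s(1.5y) = (1/(447/500) − 1)/(3/2) = 106/1341 ≈ 7.9045%

step 1 [0.5y] bond c/2=1/50: DF=(9843/10000 − 1/50·(0))/(1+1/50) = 193/200 ≈ 0.965000
step 2 [1y] swap r/2=593/19057: DF=(1 − 593/19057·(0.965000))/(1+593/19057) = 9407/10000 ≈ 0.940700
step 3 [1.5y] bond c/2=33/800: DF=(8075901/8000000 − 33/800·(0.965000+0.940700))/(1+33/800) = 447/500 ≈ 0.894000
step 4 [2y] swap r/2=1336/36661: DF=(1 − 1336/36661·(0.965000+0.940700+0.894000))/(1+1336/36661) = 1083/1250 ≈ 0.866400
step 5 [2.5y] swap r/2=1639/45022: DF=(1 − 1639/45022·(0.965000+0.940700+0.894000+0.866400))/(1+1639/45022) = 8361/10000 ≈ 0.836100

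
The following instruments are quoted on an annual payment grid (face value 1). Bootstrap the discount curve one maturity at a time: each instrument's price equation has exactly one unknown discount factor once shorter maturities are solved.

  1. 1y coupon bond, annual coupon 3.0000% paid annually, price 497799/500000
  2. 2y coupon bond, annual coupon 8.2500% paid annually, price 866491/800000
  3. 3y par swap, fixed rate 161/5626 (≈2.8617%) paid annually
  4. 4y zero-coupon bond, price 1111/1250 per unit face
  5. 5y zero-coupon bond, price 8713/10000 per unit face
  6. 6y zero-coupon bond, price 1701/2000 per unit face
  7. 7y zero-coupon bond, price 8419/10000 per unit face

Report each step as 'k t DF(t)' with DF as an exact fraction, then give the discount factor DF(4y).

step 1 [1y] bond c/1=3/100: DF=(497799/500000 − 3/100·(0))/(1+3/100) = 4833/5000 ≈ 0.966600
step 2 [2y] bond c/1=33/400: DF=(866491/800000 − 33/400·(0.966600))/(1+33/400) = 9269/10000 ≈ 0.926900
step 3 [3y] swap r/1=161/5626: DF=(1 − 161/5626·(0.966600+0.926900))/(1+161/5626) = 1839/2000 ≈ 0.919500
step 4 [4y] zero: DF = P = 1111/1250 ≈ 0.888800
step 5 [5y] zero: DF = P = 8713/10000 ≈ 0.871300
step 6 [6y] zero: DF = P = 1701/2000 ≈ 0.850500
step 7 [7y] zero: DF = P = 8419/10000 ≈ 0.841900

1 1 4833/5000
2 2 9269/10000
3 3 1839/2000
4 4 1111/1250
5 5 8713/10000
6 6 1701/2000
7 7 8419/10000
DF(4y) = 1111/1250 ≈ 0.888800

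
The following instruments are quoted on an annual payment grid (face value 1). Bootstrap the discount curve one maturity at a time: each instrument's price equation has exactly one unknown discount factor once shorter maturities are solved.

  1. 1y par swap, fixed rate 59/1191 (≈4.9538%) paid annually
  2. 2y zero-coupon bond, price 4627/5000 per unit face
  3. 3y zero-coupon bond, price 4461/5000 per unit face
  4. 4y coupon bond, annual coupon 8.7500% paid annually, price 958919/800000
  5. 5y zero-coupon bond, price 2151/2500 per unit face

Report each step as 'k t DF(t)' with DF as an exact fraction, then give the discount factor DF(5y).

1 1 1191/1250
2 2 4627/5000
3 3 4461/5000
4 4 8793/10000
5 5 2151/2500
DF(5y) = 2151/2500 ≈ 0.860400

step 1 [1y] swap r/1=59/1191: DF=(1 − 59/1191·(0))/(1+59/1191) = 1191/1250 ≈ 0.952800
step 2 [2y] zero: DF = P = 4627/5000 ≈ 0.925400
step 3 [3y] zero: DF = P = 4461/5000 ≈ 0.892200
step 4 [4y] bond c/1=7/80: DF=(958919/800000 − 7/80·(0.952800+0.925400+0.892200))/(1+7/80) = 8793/10000 ≈ 0.879300
step 5 [5y] zero: DF = P = 2151/2500 ≈ 0.860400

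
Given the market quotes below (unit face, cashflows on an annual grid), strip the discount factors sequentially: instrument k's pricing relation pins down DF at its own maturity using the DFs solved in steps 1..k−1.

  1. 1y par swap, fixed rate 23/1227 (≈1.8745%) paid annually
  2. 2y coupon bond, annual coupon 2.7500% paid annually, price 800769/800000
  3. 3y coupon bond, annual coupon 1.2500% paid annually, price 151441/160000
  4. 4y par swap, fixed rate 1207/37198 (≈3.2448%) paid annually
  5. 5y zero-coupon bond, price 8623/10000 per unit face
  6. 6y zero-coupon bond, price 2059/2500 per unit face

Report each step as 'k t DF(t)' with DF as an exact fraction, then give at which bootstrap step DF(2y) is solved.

1 1 1227/1250
2 2 9479/10000
3 3 911/1000
4 4 8793/10000
5 5 8623/10000
6 6 2059/2500
DF(2y) is solved at step 2

step 1 [1y] swap r/1=23/1227: DF=(1 − 23/1227·(0))/(1+23/1227) = 1227/1250 ≈ 0.981600
step 2 [2y] bond c/1=11/400: DF=(800769/800000 − 11/400·(0.981600))/(1+11/400) = 9479/10000 ≈ 0.947900
step 3 [3y] bond c/1=1/80: DF=(151441/160000 − 1/80·(0.981600+0.947900))/(1+1/80) = 911/1000 ≈ 0.911000
step 4 [4y] swap r/1=1207/37198: DF=(1 − 1207/37198·(0.981600+0.947900+0.911000))/(1+1207/37198) = 8793/10000 ≈ 0.879300
step 5 [5y] zero: DF = P = 8623/10000 ≈ 0.862300
step 6 [6y] zero: DF = P = 2059/2500 ≈ 0.823600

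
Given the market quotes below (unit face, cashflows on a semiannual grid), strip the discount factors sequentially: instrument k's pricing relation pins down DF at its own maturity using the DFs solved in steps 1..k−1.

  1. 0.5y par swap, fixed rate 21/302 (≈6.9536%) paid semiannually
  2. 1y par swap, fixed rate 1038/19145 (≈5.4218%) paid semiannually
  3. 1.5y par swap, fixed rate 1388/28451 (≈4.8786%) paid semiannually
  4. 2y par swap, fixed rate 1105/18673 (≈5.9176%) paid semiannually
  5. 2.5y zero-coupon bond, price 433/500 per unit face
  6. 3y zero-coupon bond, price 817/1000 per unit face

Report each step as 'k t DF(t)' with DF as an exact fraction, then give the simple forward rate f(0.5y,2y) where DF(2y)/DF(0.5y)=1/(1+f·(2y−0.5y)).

step 1 [0.5y] swap r/2=21/604: DF=(1 − 21/604·(0))/(1+21/604) = 604/625 ≈ 0.966400
step 2 [1y] swap r/2=519/19145: DF=(1 − 519/19145·(0.966400))/(1+519/19145) = 9481/10000 ≈ 0.948100
step 3 [1.5y] swap r/2=694/28451: DF=(1 − 694/28451·(0.966400+0.948100))/(1+694/28451) = 4653/5000 ≈ 0.930600
step 4 [2y] swap r/2=1105/37346: DF=(1 − 1105/37346·(0.966400+0.948100+0.930600))/(1+1105/37346) = 1779/2000 ≈ 0.889500
step 5 [2.5y] zero: DF = P = 433/500 ≈ 0.866000
step 6 [3y] zero: DF = P = 817/1000 ≈ 0.817000

1 1/2 604/625
2 1 9481/10000
3 3/2 4653/5000
4 2 1779/2000
5 5/2 433/500
6 3 817/1000
f(0.5y,2y) = ((604/625)/(1779/2000) − 1)/(3/2) = 1538/26685 ≈ 5.7635%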